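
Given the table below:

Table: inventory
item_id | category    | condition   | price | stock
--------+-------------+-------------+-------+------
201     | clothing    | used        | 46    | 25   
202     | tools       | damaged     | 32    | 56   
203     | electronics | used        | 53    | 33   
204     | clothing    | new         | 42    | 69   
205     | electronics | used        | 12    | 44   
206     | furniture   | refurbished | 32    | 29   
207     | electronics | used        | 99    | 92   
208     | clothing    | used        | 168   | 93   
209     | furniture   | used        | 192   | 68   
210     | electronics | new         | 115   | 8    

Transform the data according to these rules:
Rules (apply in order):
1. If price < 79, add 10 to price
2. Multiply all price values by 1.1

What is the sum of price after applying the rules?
936.1

Step 1: Apply Rule 1 - Add 10 to records with price < 79
  - 6 records affected: 217 + (6 × 10) = 277
  - Unaffected records: 574
  - Sum after Rule 1: 851
Step 2: Apply Rule 2 - Multiply all by 1.1
  - 851 × 1.1 = 936.1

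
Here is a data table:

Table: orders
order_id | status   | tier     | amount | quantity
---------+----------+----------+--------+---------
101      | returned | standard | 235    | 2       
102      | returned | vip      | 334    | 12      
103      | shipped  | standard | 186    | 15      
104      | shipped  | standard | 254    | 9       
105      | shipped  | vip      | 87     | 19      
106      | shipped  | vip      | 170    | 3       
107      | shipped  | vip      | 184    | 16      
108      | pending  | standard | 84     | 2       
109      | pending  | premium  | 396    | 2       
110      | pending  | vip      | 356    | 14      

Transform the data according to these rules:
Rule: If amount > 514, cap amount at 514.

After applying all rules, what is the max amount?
396

Step 1: Original maximum amount = 396
Step 2: Check cap of 514 against maximum
Step 3: No records exceed the cap (max 396 <= cap 514), so no capping applies
Step 4: Maximum after transformation = 396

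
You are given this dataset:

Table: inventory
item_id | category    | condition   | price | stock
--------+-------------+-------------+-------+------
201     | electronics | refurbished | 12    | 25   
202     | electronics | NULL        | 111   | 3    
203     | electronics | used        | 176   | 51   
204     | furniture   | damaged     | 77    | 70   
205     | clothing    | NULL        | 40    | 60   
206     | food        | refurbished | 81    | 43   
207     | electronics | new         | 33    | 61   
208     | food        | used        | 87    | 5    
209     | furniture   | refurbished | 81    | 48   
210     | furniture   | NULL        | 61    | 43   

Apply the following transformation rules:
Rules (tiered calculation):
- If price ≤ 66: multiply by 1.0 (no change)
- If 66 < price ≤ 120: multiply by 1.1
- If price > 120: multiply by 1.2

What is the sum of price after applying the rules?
837.9

Step 1: Tier 1 (price ≤ 66): 4 records, sum = 146 × 1.0 = 146.0
Step 2: Tier 2 (66 < price ≤ 120): 5 records, sum = 437 × 1.1 = 480.7
Step 3: Tier 3 (price > 120): 1 records, sum = 176 × 1.2 = 211.2
Step 4: Final sum = 146.0 + 480.7 + 211.2 = 837.9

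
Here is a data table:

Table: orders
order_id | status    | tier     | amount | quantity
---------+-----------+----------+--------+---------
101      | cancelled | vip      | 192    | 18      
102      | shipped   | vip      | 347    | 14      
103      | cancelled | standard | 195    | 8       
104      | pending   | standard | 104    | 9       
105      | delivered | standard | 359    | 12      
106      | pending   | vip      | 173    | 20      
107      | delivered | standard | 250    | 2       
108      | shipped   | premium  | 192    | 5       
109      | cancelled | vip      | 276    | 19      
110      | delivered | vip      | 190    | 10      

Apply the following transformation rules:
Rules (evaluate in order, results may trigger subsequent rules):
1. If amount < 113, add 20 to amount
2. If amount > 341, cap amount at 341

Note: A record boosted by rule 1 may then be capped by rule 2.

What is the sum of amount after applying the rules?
2274

Step 1: Apply rule 1 to records with amount < 113
  - 1 records get bonus of 20
  - Of these, 0 records then exceed 341 and get capped
Step 2: Apply rule 2 to records with amount > 341
  - 2 records (original) are capped
Step 3: Calculate final sum = 2274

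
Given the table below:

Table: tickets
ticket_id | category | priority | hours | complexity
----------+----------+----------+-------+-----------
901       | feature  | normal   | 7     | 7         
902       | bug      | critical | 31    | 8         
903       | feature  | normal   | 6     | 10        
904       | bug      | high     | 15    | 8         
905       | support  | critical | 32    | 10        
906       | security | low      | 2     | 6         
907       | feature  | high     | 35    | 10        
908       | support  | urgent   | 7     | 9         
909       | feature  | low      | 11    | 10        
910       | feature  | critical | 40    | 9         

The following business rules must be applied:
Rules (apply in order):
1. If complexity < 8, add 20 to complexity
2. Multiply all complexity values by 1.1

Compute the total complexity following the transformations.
139.7

Step 1: Apply Rule 1 - Add 20 to records with complexity < 8
  - 2 records affected: 13 + (2 × 20) = 53
  - Unaffected records: 74
  - Sum after Rule 1: 127
Step 2: Apply Rule 2 - Multiply all by 1.1
  - 127 × 1.1 = 139.7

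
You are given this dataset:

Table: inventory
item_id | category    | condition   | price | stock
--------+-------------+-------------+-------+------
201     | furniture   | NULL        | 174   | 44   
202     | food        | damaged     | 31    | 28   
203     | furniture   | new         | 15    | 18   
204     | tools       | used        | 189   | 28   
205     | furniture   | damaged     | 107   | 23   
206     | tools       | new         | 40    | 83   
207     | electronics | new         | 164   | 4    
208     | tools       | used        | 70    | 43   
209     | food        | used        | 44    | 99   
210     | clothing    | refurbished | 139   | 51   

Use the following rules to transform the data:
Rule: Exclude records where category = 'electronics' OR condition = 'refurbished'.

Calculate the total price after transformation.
670

Step 1: Find records where category = 'electronics' OR condition = 'refurbished'
Step 2: 2 records match, summing to 303
Step 3: Original sum: 973
Step 4: Remaining sum = 973 - 303 = 670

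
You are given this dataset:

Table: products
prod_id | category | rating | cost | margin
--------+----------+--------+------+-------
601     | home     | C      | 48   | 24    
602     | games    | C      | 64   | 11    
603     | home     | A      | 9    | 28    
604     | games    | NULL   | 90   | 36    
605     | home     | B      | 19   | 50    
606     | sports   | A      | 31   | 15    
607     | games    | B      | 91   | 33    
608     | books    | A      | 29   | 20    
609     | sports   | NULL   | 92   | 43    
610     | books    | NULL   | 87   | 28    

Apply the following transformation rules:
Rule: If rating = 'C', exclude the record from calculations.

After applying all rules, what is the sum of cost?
448

Step 1: Identify records where rating = 'C'
Step 2: The excluded records sum to 112
Step 3: Original total cost = 560
Step 4: Remaining total = 560 - 112 = 448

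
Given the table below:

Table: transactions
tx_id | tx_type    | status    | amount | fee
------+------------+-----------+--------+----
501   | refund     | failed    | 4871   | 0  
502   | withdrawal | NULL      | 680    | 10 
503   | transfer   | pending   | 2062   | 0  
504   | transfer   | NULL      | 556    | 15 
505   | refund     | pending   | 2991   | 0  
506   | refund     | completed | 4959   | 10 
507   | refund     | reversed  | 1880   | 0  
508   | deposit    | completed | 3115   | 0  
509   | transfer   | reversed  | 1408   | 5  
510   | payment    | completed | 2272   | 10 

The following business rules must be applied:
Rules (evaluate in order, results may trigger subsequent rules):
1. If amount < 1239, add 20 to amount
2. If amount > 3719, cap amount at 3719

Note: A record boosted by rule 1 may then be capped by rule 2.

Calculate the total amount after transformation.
22442

Step 1: Apply rule 1 to records with amount < 1239
  - 2 records get bonus of 20
  - Of these, 0 records then exceed 3719 and get capped
Step 2: Apply rule 2 to records with amount > 3719
  - 2 records (original) are capped
Step 3: Calculate final sum = 22442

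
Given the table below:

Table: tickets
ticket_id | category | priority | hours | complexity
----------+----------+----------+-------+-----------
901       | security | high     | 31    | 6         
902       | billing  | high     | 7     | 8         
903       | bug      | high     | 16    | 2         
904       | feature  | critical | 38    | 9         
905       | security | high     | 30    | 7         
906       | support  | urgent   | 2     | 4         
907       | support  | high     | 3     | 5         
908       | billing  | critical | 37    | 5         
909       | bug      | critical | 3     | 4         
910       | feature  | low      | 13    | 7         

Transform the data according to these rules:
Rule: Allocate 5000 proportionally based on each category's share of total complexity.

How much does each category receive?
billing: 1140.35, bug: 526.32, feature: 1403.51, security: 1140.35, support: 789.47

Step 1: Calculate total complexity = 57
Step 2: Calculate each category's proportion:
  billing: 13/57 = 22.81% → 1140.35
  bug: 6/57 = 10.53% → 526.32
  feature: 16/57 = 28.07% → 1403.51
  security: 13/57 = 22.81% → 1140.35
  support: 9/57 = 15.79% → 789.47
Step 3: Verify: sum of allocations ≈ 5000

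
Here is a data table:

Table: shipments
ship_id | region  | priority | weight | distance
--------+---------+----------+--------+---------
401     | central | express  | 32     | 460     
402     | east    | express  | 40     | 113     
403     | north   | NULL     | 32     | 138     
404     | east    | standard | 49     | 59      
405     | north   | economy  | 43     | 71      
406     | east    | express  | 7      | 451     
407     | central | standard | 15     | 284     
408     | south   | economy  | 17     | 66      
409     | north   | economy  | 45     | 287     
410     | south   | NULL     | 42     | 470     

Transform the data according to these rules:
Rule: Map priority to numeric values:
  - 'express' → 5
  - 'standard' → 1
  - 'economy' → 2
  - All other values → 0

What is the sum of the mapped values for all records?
23

Step 1: Apply mapping to each record
Step 2: Count by status:
  'express': 3 records × 5 = 15
  'standard': 2 records × 1 = 2
  'economy': 3 records × 2 = 6
Step 3: Sum all mapped values = 23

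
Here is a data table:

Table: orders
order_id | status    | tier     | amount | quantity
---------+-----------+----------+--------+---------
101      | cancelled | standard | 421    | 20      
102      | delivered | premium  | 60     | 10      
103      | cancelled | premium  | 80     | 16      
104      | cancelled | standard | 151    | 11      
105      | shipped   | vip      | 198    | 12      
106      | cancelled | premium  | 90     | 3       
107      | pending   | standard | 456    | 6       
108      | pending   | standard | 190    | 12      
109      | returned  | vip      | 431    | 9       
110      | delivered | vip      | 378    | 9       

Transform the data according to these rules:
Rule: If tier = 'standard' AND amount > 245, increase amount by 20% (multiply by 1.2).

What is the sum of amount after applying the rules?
2630.4

Step 1: Find records where tier = 'standard' AND amount > 245
Step 2: 2 records match, summing to 877
Step 3: After multiplier: 877 × 1.2 = 1052.4
Step 4: Unaffected records sum: 1578
Step 5: Final sum = 1052.4 + 1578 = 2630.4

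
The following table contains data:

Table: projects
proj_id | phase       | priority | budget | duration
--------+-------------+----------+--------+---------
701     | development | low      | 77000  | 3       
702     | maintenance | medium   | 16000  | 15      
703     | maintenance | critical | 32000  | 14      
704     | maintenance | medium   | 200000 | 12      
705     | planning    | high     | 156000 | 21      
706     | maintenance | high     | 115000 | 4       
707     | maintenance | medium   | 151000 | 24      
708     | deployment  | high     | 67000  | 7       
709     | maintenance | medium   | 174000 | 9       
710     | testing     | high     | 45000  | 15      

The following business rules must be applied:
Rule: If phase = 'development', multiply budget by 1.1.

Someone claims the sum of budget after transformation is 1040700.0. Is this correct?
Yes, the result is correct.

Step 1: Calculate the correct sum after transformation
Step 2: Apply multiplier 1.1 to records where phase = 'development'
Step 3: Correct result = 1040700.0
Step 4: Claimed result = 1040700.0
Step 5: 1040700.0 = 1040700.0 ✓
Conclusion: The claimed result is correct.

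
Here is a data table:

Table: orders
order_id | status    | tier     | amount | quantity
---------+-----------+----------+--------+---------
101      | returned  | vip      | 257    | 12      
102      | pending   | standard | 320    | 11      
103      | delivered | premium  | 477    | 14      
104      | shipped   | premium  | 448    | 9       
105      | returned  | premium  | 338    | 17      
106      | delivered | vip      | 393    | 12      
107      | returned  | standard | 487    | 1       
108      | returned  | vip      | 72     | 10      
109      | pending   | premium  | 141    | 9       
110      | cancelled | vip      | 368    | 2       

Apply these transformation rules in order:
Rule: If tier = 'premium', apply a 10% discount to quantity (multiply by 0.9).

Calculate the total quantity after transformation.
92.1

Step 1: Records with tier = 'premium' have total quantity = 49
Step 2: Apply multiplier: 49 × 0.9 = 44.1
Step 3: Other records total: 48
Step 4: Final sum = 44.1 + 48 = 92.1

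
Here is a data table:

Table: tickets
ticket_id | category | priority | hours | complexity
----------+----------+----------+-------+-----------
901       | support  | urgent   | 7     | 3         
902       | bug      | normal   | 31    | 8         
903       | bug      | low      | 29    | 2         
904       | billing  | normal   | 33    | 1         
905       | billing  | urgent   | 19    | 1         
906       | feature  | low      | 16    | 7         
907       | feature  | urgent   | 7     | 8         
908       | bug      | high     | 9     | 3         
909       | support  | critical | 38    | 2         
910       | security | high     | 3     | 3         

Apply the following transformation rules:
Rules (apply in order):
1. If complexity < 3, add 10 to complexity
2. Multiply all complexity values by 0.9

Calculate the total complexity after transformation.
70.2

Step 1: Apply Rule 1 - Add 10 to records with complexity < 3
  - 4 records affected: 6 + (4 × 10) = 46
  - Unaffected records: 32
  - Sum after Rule 1: 78
Step 2: Apply Rule 2 - Multiply all by 0.9
  - 78 × 0.9 = 70.2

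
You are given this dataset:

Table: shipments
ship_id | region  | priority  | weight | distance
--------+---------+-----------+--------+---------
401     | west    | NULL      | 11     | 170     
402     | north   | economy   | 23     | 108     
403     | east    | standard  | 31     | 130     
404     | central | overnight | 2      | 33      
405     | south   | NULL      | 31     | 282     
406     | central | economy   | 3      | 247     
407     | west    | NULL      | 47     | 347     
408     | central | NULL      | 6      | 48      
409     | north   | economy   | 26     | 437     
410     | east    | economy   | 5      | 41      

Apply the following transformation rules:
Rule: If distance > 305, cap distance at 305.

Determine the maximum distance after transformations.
305

Step 1: Original maximum distance = 437
Step 2: Apply cap at 305
Step 3: 2 records had distance > 305 and were capped
Step 4: Maximum after transformation = 305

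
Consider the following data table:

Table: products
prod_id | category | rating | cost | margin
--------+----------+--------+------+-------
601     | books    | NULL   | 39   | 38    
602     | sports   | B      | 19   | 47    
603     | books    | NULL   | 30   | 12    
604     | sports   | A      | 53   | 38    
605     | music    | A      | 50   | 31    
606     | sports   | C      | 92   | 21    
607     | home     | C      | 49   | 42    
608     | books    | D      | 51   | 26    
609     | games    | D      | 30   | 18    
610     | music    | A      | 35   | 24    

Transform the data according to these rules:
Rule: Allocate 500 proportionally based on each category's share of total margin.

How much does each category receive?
books: 127.95, games: 30.3, home: 70.71, music: 92.59, sports: 178.45

Step 1: Calculate total margin = 297
Step 2: Calculate each category's proportion:
  books: 76/297 = 25.59% → 127.95
  games: 18/297 = 6.06% → 30.3
  home: 42/297 = 14.14% → 70.71
  music: 55/297 = 18.52% → 92.59
  sports: 106/297 = 35.69% → 178.45
Step 3: Verify: sum of allocations ≈ 500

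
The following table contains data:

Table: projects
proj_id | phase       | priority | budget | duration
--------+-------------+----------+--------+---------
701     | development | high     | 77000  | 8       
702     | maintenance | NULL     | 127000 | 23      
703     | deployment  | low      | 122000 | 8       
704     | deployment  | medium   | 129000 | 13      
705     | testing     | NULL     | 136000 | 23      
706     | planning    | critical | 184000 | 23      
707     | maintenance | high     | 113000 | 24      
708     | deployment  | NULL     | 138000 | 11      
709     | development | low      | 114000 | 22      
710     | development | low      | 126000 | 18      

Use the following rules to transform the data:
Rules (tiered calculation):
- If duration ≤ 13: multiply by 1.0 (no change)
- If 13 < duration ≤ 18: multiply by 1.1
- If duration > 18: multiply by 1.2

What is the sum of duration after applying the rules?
197.8

Step 1: Tier 1 (duration ≤ 13): 4 records, sum = 40 × 1.0 = 40.0
Step 2: Tier 2 (13 < duration ≤ 18): 1 records, sum = 18 × 1.1 = 19.8
Step 3: Tier 3 (duration > 18): 5 records, sum = 115 × 1.2 = 138.0
Step 4: Final sum = 40.0 + 19.8 + 138.0 = 197.8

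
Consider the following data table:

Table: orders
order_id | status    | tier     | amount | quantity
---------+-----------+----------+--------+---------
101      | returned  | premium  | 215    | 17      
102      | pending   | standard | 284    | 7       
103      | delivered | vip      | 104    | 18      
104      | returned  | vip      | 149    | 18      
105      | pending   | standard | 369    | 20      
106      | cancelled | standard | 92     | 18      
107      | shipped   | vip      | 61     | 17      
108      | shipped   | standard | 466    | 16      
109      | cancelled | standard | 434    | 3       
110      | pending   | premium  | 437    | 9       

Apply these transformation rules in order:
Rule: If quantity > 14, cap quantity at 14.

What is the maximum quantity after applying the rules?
14

Step 1: Original maximum quantity = 20
Step 2: Apply cap at 14
Step 3: 7 records had quantity > 14 and were capped
Step 4: Maximum after transformation = 14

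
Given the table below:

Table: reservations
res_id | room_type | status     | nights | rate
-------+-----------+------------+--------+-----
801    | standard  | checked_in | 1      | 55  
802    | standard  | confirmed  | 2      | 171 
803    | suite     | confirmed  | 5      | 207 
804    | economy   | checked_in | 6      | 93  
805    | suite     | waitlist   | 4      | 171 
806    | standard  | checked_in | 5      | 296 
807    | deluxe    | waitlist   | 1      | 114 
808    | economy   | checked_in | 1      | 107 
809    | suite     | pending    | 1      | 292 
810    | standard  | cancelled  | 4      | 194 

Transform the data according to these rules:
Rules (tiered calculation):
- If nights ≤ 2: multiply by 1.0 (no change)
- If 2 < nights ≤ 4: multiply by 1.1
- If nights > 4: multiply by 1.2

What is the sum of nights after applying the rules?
34.0

Step 1: Tier 1 (nights ≤ 2): 5 records, sum = 6 × 1.0 = 6.0
Step 2: Tier 2 (2 < nights ≤ 4): 2 records, sum = 8 × 1.1 = 8.8
Step 3: Tier 3 (nights > 4): 3 records, sum = 16 × 1.2 = 19.2
Step 4: Final sum = 6.0 + 8.8 + 19.2 = 34.0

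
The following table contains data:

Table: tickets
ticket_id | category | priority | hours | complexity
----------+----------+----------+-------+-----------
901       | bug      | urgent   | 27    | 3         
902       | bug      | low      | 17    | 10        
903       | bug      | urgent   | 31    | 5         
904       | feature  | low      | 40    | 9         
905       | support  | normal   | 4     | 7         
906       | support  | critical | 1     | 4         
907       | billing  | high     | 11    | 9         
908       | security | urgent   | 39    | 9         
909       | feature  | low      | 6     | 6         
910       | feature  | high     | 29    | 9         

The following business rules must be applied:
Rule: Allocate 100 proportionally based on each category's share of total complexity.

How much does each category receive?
billing: 12.68, bug: 25.35, feature: 33.8, security: 12.68, support: 15.49

Step 1: Calculate total complexity = 71
Step 2: Calculate each category's proportion:
  billing: 9/71 = 12.68% → 12.68
  bug: 18/71 = 25.35% → 25.35
  feature: 24/71 = 33.80% → 33.8
  security: 9/71 = 12.68% → 12.68
  support: 11/71 = 15.49% → 15.49
Step 3: Verify: sum of allocations ≈ 100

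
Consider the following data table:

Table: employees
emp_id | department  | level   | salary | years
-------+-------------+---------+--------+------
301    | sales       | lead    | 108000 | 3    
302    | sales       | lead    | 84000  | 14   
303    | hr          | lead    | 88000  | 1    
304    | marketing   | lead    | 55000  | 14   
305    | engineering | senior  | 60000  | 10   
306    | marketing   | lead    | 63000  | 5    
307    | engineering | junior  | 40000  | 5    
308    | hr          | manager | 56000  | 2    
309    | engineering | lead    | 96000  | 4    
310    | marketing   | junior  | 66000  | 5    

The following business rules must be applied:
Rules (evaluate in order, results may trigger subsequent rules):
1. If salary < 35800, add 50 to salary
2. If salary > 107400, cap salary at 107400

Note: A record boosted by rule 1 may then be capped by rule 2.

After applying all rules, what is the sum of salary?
715400

Step 1: Apply rule 1 to records with salary < 35800
  - 0 records get bonus of 50
  - Of these, 0 records then exceed 107400 and get capped
Step 2: Apply rule 2 to records with salary > 107400
  - 1 records (original) are capped
Step 3: Calculate final sum = 715400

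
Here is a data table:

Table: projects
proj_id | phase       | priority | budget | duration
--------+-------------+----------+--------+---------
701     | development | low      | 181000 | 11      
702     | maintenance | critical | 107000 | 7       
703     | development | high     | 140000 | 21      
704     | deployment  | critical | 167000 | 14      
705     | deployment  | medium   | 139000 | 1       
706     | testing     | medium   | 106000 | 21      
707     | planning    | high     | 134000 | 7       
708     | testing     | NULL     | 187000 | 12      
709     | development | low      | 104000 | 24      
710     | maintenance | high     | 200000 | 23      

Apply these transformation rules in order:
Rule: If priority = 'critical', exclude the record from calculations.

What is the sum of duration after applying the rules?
120

Step 1: Identify records where priority = 'critical'
Step 2: The excluded records sum to 21
Step 3: Original total duration = 141
Step 4: Remaining total = 141 - 21 = 120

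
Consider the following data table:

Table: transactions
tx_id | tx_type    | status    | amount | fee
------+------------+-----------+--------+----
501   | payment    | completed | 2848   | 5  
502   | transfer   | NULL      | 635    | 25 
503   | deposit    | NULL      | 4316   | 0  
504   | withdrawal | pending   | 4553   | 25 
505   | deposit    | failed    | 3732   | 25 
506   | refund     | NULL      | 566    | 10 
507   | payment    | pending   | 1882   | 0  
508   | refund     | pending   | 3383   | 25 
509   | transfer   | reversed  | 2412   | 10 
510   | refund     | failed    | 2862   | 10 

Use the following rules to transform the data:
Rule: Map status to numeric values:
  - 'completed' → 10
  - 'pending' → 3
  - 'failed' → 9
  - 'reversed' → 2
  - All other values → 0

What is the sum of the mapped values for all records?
39

Step 1: Apply mapping to each record
Step 2: Count by status:
  'completed': 1 records × 10 = 10
  'pending': 3 records × 3 = 9
  'failed': 2 records × 9 = 18
  'reversed': 1 records × 2 = 2
Step 3: Sum all mapped values = 39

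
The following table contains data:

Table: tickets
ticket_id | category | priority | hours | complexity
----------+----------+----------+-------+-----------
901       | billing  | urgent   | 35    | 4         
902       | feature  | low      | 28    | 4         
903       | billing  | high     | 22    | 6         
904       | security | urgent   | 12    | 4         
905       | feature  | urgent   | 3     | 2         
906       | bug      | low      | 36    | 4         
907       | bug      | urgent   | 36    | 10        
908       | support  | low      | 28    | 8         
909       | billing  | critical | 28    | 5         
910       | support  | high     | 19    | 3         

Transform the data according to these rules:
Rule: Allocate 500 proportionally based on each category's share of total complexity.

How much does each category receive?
billing: 150.0, bug: 140.0, feature: 60.0, security: 40.0, support: 110.0

Step 1: Calculate total complexity = 50
Step 2: Calculate each category's proportion:
  billing: 15/50 = 30.00% → 150.0
  bug: 14/50 = 28.00% → 140.0
  feature: 6/50 = 12.00% → 60.0
  security: 4/50 = 8.00% → 40.0
  support: 11/50 = 22.00% → 110.0
Step 3: Verify: sum of allocations ≈ 500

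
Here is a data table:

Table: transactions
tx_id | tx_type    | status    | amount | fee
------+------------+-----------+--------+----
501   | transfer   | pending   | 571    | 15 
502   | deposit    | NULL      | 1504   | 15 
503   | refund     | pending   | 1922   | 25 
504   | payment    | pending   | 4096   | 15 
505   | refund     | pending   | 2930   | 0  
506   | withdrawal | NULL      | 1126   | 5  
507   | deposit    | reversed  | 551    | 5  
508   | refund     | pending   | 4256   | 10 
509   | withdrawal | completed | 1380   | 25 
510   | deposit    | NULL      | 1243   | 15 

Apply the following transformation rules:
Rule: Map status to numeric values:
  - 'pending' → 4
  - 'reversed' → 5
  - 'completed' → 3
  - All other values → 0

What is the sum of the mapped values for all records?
28

Step 1: Apply mapping to each record
Step 2: Count by status:
  'pending': 5 records × 4 = 20
  'reversed': 1 records × 5 = 5
  'completed': 1 records × 3 = 3
Step 3: Sum all mapped values = 28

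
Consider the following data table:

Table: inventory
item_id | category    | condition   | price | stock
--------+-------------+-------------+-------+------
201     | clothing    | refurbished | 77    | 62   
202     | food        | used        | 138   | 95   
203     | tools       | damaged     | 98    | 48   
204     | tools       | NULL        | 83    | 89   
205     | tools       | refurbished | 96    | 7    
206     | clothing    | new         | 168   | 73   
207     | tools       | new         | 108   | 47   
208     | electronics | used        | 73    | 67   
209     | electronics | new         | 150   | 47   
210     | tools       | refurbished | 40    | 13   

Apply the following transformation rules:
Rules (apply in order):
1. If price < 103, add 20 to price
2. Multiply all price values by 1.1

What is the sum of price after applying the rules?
1266.1

Step 1: Apply Rule 1 - Add 20 to records with price < 103
  - 6 records affected: 467 + (6 × 20) = 587
  - Unaffected records: 564
  - Sum after Rule 1: 1151
Step 2: Apply Rule 2 - Multiply all by 1.1
  - 1151 × 1.1 = 1266.1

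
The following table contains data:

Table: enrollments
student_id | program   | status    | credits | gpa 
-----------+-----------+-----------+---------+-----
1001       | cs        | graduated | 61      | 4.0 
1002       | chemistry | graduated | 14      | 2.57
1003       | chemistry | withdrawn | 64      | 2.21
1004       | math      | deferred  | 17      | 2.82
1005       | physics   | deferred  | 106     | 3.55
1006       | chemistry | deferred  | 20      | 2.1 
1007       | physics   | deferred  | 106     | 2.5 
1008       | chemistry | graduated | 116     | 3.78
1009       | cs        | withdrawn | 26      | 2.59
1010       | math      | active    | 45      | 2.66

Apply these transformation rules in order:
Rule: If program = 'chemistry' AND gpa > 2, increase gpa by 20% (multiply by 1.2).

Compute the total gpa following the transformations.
30.91

Step 1: Find records where program = 'chemistry' AND gpa > 2
Step 2: 4 records match, summing to 10.66
Step 3: After multiplier: 10.66 × 1.2 = 12.79
Step 4: Unaffected records sum: 18.12
Step 5: Final sum = 12.79 + 18.12 = 30.91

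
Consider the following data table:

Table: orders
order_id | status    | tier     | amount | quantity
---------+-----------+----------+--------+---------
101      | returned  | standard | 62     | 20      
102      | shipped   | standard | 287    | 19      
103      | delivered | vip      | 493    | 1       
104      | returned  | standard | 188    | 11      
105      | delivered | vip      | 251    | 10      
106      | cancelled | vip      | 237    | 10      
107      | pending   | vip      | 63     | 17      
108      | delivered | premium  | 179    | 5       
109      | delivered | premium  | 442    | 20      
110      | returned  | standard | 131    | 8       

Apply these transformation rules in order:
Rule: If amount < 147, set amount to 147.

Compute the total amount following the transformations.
2518

Step 1: 3 records have amount < 147
Step 2: These records originally summed to 256
Step 3: After setting to minimum: 3 × 147 = 441
Step 4: Unaffected records sum: 2077
Step 5: Final sum = 441 + 2077 = 2518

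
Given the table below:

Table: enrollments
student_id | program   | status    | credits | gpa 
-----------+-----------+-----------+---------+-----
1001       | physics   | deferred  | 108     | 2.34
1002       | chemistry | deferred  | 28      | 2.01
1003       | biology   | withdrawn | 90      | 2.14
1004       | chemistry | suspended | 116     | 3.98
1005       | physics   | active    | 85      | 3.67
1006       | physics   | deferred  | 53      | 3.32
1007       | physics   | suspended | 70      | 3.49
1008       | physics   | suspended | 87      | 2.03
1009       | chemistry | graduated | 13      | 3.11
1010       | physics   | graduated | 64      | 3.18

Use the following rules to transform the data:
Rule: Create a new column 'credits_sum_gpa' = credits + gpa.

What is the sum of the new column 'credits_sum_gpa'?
743.27

Step 1: For each record, compute credits + gpa
Example calculations:
  108 + 2.34 = 110.34
  28 + 2.01 = 30.01
  90 + 2.14 = 92.14
  ...
Step 2: Sum all derived values
Step 3: Total = 743.27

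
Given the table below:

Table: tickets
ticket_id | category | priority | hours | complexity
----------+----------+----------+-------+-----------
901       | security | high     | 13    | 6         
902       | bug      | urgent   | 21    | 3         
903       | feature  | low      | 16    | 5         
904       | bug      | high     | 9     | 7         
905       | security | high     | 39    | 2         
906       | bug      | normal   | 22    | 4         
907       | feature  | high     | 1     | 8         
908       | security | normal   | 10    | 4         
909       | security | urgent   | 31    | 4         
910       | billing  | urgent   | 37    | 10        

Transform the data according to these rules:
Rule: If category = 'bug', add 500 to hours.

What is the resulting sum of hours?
1699

Step 1: Count records where category = 'bug': 3
Step 2: Total bonus added: 3 × 500 = 1500
Step 3: Original sum of hours: 199
Step 4: Final sum = 199 + 1500 = 1699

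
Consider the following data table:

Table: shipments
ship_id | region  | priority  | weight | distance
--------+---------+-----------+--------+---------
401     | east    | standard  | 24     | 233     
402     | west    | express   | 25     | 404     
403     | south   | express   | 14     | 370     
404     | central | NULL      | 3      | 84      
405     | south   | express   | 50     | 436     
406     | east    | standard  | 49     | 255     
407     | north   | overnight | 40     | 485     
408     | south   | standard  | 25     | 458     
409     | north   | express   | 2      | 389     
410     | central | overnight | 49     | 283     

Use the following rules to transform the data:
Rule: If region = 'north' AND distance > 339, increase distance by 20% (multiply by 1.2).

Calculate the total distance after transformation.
3571.8

Step 1: Find records where region = 'north' AND distance > 339
Step 2: 2 records match, summing to 874
Step 3: After multiplier: 874 × 1.2 = 1048.8
Step 4: Unaffected records sum: 2523
Step 5: Final sum = 1048.8 + 2523 = 3571.8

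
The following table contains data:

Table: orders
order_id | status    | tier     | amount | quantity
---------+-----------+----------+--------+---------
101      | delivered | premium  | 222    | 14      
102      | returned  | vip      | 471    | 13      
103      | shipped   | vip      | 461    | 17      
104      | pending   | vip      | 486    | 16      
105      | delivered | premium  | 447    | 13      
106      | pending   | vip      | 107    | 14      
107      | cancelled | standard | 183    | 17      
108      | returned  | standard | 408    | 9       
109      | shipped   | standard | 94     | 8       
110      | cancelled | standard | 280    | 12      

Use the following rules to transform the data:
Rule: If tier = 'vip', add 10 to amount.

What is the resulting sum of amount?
3199

Step 1: Count records where tier = 'vip': 4
Step 2: Total bonus added: 4 × 10 = 40
Step 3: Original sum of amount: 3159
Step 4: Final sum = 3159 + 40 = 3199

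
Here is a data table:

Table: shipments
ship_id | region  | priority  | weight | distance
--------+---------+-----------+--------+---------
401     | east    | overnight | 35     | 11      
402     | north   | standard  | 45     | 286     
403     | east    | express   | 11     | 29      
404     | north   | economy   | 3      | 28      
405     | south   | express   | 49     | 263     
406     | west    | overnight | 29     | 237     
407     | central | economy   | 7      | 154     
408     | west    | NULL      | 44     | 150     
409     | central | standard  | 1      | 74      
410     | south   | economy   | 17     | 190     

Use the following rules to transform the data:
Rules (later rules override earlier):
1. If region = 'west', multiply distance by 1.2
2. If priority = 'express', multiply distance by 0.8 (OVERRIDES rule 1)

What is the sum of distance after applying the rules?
1441.0

Step 1: Rule 2 takes priority for records with priority = 'express'
  - 2 records: 292 × 0.8 = 233.6
Step 2: Rule 1 applies to remaining records with region = 'west'
  - 2 records: 387 × 1.2 = 464.4
Step 3: Other records unchanged: 743
Step 4: Final sum = 233.6 + 464.4 + 743 = 1441.0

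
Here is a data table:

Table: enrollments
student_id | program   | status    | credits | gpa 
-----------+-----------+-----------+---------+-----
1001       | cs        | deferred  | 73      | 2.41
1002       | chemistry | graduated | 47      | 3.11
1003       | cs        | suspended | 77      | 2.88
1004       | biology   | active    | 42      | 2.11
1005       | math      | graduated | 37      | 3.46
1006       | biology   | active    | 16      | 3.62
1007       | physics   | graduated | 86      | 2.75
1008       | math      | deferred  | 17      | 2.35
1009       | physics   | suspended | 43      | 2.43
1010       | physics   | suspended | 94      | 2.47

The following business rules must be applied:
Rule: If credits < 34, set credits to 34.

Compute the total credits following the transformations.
567

Step 1: 2 records have credits < 34
Step 2: These records originally summed to 33
Step 3: After setting to minimum: 2 × 34 = 68
Step 4: Unaffected records sum: 499
Step 5: Final sum = 68 + 499 = 567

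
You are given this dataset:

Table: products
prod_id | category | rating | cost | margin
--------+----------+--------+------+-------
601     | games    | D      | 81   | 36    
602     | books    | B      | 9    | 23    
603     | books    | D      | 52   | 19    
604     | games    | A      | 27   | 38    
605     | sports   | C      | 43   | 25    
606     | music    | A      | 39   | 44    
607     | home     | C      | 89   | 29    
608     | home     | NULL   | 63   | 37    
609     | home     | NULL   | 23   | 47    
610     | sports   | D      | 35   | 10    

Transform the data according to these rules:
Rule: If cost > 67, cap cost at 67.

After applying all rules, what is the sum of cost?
425

Step 1: 2 records have cost > 67
Step 2: These records originally summed to 170
Step 3: After capping: 2 × 67 = 134
Step 4: Unaffected records sum: 291
Step 5: Final sum = 134 + 291 = 425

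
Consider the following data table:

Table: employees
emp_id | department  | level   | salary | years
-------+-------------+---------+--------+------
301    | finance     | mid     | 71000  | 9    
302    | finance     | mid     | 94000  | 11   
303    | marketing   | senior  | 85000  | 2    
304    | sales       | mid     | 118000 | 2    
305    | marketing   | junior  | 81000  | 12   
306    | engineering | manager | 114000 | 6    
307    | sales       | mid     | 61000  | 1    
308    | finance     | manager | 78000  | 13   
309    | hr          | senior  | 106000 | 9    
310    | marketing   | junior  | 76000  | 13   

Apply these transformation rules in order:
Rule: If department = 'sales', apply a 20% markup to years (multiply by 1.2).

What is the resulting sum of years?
78.6

Step 1: Records with department = 'sales' have total years = 3
Step 2: Apply multiplier: 3 × 1.2 = 3.6
Step 3: Other records total: 75
Step 4: Final sum = 3.6 + 75 = 78.6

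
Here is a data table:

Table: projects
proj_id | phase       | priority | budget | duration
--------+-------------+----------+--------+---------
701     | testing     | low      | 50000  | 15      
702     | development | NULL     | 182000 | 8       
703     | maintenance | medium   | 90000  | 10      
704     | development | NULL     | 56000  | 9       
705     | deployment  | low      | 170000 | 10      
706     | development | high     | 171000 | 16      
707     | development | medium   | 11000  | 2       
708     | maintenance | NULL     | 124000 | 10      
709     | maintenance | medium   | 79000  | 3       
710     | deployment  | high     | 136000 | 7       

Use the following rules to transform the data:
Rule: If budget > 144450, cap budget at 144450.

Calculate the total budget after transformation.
979350

Step 1: 3 records have budget > 144450
Step 2: These records originally summed to 523000
Step 3: After capping: 3 × 144450 = 433350
Step 4: Unaffected records sum: 546000
Step 5: Final sum = 433350 + 546000 = 979350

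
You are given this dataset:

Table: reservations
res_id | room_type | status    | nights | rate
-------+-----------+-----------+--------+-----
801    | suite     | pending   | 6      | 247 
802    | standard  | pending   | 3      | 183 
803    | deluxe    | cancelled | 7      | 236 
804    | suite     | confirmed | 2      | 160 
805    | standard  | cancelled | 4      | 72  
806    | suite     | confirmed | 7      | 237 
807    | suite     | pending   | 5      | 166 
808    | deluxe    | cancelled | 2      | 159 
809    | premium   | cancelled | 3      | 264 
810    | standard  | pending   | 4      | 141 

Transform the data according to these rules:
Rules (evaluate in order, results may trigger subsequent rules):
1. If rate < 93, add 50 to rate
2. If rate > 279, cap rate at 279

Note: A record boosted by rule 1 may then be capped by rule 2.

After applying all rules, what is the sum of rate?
1915

Step 1: Apply rule 1 to records with rate < 93
  - 1 records get bonus of 50
  - Of these, 0 records then exceed 279 and get capped
Step 2: Apply rule 2 to records with rate > 279
  - 0 records (original) are capped
Step 3: Calculate final sum = 1915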